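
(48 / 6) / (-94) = -4 / 47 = -0.09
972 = 972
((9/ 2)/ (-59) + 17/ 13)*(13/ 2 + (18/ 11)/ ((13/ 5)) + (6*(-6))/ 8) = 355132/ 109681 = 3.24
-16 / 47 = -0.34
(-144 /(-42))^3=13824 /343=40.30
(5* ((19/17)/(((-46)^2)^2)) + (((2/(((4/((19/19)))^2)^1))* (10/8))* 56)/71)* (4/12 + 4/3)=3330141625/16212868176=0.21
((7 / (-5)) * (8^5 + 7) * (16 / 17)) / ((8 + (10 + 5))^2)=-81.64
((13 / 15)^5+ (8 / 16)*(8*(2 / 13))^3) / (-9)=-2370930721 / 15015121875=-0.16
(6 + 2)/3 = 8/3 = 2.67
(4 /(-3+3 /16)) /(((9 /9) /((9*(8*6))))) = -3072 /5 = -614.40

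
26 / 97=0.27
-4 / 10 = -2 / 5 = -0.40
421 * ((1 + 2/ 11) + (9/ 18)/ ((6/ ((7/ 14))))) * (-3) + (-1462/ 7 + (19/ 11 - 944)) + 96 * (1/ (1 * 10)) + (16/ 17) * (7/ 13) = -1828500097/ 680680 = -2686.28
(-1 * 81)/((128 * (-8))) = 81/1024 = 0.08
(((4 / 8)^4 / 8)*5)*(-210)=-525 / 64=-8.20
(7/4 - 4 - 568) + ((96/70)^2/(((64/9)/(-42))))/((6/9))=-410839/700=-586.91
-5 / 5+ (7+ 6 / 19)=120 / 19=6.32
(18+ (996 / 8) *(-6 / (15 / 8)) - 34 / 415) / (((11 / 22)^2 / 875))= -110530000 / 83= -1331686.75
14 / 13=1.08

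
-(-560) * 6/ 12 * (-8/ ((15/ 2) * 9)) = -896/ 27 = -33.19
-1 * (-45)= 45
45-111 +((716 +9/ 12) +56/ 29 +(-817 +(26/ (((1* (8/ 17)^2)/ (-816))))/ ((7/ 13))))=-144605105/ 812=-178085.10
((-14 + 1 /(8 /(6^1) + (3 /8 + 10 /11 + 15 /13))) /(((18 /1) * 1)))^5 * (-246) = 454942213319133256993356250 /7149341598700487684637069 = 63.63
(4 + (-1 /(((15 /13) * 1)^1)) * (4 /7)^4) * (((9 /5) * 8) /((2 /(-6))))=-168.81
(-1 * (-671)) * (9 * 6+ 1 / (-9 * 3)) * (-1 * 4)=-3910588 / 27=-144836.59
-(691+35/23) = -15928/23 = -692.52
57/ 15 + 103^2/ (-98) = -51183/ 490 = -104.46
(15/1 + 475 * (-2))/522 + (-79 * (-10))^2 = 325779265/522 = 624098.21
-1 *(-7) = 7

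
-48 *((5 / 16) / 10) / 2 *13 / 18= -13 / 24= -0.54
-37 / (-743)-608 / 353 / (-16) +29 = 7647386 / 262279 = 29.16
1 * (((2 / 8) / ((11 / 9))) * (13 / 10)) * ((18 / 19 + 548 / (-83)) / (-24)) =173901 / 2775520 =0.06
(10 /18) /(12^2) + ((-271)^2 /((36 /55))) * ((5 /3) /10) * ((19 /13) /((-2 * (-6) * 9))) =76747015 /303264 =253.07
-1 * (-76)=76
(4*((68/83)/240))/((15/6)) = 34/6225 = 0.01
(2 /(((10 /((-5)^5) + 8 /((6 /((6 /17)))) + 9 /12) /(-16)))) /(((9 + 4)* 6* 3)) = -680000 /6053463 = -0.11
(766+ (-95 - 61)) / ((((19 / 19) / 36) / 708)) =15547680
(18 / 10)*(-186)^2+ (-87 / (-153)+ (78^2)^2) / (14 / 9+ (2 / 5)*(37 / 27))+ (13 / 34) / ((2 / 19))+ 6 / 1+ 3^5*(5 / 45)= 213125961911 / 12070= 17657494.77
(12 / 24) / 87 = 1 / 174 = 0.01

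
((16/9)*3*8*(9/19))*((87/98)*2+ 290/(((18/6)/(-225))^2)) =30693633408/931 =32968456.94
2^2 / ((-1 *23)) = -4 / 23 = -0.17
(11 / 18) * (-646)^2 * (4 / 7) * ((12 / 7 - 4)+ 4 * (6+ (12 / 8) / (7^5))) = 3350661880016 / 1058841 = 3164461.78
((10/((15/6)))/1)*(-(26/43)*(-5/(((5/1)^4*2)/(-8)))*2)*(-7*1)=5824/5375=1.08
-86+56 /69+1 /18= -35245 /414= -85.13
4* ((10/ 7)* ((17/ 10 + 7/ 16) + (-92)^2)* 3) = 145133.79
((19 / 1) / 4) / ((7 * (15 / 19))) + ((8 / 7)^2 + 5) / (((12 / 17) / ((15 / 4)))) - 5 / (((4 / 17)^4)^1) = -300474347 / 188160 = -1596.91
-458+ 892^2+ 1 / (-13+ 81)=54074009 / 68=795206.01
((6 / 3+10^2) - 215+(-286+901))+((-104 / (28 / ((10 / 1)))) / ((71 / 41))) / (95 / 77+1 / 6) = 22356814 / 45937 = 486.68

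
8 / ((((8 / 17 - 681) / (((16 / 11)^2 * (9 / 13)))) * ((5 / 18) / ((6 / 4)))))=-8460288 / 90990185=-0.09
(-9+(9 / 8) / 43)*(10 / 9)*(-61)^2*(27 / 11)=-172300905 / 1892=-91068.13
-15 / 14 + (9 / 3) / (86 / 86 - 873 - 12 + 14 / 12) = -79707 / 74158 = -1.07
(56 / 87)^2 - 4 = -27140 / 7569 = -3.59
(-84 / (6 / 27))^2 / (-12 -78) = -7938 / 5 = -1587.60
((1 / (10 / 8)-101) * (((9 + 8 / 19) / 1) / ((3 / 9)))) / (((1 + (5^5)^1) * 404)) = -89679 / 39991960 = -0.00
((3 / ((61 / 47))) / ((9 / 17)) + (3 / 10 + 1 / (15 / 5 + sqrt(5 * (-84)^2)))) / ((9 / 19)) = 532 * sqrt(5) / 105813 + 211936963 / 21515310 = 9.86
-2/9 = -0.22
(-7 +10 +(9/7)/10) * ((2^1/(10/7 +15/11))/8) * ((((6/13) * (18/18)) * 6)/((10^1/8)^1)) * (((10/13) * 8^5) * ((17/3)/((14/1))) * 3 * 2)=48310124544/1271725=37987.87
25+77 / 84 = 311 / 12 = 25.92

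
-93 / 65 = -1.43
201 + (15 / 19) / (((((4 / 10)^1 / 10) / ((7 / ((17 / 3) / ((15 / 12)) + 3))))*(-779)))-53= 247492549 / 1672513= 147.98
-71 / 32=-2.22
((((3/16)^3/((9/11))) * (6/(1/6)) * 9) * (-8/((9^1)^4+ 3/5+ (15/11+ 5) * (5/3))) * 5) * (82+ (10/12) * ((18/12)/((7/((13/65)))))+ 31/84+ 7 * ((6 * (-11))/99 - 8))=-671123475/1943269888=-0.35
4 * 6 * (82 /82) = 24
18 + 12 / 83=1506 / 83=18.14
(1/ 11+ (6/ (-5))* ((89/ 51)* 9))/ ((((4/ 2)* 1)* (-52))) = 1349/ 7480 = 0.18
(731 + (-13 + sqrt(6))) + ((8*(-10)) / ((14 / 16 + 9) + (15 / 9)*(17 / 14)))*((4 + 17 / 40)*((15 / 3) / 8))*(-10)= sqrt(6) + 1806982 / 1999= 906.39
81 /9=9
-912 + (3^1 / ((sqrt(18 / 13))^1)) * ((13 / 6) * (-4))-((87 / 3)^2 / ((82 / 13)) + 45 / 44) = -1887619 / 1804-13 * sqrt(26) / 3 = -1068.45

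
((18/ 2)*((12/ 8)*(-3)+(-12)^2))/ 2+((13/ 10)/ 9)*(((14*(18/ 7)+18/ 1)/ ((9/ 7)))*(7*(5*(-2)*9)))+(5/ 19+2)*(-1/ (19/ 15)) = -4615077/ 1444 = -3196.04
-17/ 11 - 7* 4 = -325/ 11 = -29.55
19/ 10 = 1.90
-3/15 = -1/5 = -0.20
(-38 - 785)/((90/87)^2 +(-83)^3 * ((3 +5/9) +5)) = 6229287/37027202659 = 0.00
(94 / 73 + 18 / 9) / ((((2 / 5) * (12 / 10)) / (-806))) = -403000 / 73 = -5520.55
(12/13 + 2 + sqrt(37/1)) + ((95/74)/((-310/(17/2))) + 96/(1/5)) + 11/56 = sqrt(37) + 100845781/208754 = 489.17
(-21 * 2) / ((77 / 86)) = -516 / 11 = -46.91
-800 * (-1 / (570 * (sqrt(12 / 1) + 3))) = -80 / 57 + 160 * sqrt(3) / 171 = 0.22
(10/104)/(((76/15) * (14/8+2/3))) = 225/28652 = 0.01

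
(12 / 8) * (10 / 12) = 5 / 4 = 1.25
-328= -328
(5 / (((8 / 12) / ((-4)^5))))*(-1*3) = 23040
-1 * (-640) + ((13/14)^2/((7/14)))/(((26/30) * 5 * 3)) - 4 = 62341/98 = 636.13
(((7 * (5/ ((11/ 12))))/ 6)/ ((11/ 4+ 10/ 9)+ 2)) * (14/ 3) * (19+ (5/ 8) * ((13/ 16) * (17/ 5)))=1949955/ 18568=105.02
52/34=26/17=1.53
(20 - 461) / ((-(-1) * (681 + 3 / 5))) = -735 / 1136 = -0.65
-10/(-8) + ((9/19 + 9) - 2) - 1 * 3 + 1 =511/76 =6.72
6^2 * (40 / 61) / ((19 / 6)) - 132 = -144348 / 1159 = -124.55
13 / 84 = 0.15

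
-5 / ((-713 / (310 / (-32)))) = -25 / 368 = -0.07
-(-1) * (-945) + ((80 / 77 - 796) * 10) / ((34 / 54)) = -17764245 / 1309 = -13570.85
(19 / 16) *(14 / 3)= 133 / 24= 5.54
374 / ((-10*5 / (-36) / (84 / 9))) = 62832 / 25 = 2513.28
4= 4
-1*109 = -109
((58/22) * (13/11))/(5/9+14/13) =44109/23111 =1.91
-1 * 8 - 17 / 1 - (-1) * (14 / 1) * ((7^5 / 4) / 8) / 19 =362.00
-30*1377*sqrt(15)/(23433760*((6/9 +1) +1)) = -12393*sqrt(15)/18747008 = -0.00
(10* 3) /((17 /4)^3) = 1920 /4913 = 0.39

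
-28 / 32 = -0.88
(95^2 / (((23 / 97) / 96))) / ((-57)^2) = 77600 / 69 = 1124.64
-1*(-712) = 712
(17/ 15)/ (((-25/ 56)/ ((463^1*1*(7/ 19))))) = -3085432/ 7125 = -433.04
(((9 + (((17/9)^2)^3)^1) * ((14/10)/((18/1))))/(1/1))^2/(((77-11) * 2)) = 0.14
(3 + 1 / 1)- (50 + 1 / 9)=-415 / 9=-46.11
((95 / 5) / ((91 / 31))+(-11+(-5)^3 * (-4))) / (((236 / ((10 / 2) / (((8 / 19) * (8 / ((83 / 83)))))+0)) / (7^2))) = 936985 / 6136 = 152.70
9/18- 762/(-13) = 1537/26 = 59.12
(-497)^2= 247009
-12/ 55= -0.22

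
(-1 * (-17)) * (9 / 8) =153 / 8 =19.12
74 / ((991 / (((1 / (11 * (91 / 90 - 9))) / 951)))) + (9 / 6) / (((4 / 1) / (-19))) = -141621569271 / 19876708984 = -7.13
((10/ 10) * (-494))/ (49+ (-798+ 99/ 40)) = 1520/ 2297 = 0.66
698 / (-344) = -2.03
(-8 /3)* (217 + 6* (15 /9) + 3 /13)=-23632 /39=-605.95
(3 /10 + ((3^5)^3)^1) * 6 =430467219 /5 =86093443.80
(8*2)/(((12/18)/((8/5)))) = 192/5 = 38.40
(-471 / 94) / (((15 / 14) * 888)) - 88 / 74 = -249259 / 208680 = -1.19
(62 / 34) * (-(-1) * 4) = 124 / 17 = 7.29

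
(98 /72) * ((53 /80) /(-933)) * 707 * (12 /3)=-1836079 /671760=-2.73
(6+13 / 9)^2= 4489 / 81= 55.42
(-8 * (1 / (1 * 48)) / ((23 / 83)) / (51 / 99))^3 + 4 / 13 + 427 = 425.72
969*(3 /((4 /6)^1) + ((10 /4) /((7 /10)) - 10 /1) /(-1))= 148257 /14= 10589.79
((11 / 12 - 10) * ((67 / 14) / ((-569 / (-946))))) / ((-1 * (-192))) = -3454319 / 9176832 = -0.38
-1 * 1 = -1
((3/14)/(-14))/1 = -3/196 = -0.02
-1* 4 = -4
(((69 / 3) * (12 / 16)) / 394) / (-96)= -0.00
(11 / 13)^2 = 121 / 169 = 0.72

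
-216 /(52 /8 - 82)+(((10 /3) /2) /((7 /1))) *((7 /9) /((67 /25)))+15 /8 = 10500289 /2185272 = 4.81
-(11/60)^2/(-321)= 0.00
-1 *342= -342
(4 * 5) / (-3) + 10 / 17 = -6.08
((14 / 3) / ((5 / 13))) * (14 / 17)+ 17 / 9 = 9089 / 765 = 11.88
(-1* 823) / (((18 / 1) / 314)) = -14356.78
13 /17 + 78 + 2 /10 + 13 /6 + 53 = 68407 /510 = 134.13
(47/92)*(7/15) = 329/1380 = 0.24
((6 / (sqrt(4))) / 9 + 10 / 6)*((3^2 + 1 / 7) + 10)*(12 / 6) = 536 / 7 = 76.57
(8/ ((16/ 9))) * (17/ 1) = 153/ 2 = 76.50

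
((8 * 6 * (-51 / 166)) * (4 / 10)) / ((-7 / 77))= 26928 / 415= 64.89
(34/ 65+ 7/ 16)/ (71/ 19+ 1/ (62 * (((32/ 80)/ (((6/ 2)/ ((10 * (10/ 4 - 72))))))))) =81789129/ 318161740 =0.26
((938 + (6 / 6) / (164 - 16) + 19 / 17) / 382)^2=5582998688569 / 923736276544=6.04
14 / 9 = 1.56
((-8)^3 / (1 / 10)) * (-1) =5120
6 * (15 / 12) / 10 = 3 / 4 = 0.75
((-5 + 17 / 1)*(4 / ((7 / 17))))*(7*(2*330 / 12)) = 44880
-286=-286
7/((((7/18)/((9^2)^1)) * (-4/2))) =-729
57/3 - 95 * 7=-646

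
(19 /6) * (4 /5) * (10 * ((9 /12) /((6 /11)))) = 209 /6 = 34.83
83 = 83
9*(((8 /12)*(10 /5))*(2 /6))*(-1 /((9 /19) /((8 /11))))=-608 /99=-6.14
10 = 10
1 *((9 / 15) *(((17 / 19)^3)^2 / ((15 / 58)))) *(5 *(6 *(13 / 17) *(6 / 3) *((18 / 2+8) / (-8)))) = -27299590539 / 235229405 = -116.06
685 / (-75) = -137 / 15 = -9.13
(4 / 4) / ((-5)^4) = 1 / 625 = 0.00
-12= -12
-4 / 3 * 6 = -8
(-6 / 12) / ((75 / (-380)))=38 / 15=2.53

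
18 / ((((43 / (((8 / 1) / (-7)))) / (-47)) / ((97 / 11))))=656496 / 3311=198.28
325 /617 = 0.53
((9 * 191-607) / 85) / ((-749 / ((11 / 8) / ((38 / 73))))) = -111617 / 2419270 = -0.05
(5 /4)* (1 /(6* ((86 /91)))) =455 /2064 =0.22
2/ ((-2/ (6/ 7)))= -6/ 7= -0.86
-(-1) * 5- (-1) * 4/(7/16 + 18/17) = 3123/407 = 7.67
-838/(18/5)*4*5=-41900/9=-4655.56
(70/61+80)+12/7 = 35382/427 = 82.86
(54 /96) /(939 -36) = 0.00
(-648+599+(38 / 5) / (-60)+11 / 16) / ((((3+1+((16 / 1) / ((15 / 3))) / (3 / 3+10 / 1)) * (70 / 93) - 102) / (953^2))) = 18001889409163 / 40416800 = 445406.10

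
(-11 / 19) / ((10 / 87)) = -957 / 190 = -5.04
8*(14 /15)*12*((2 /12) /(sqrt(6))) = 112*sqrt(6) /45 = 6.10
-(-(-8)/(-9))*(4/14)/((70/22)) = 176/2205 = 0.08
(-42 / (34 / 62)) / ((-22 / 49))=31899 / 187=170.58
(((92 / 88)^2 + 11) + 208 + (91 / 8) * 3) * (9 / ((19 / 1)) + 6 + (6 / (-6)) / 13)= 97202785 / 59774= 1626.17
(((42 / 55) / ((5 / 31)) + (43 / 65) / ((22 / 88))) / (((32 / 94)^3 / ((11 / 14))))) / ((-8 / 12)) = -4109210517 / 18636800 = -220.49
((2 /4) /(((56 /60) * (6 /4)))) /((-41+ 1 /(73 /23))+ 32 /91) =-4745 /535868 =-0.01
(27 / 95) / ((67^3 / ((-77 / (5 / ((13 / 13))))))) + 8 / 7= 1142884847 / 1000036975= 1.14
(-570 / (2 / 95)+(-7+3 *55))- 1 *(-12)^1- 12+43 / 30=-807467 / 30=-26915.57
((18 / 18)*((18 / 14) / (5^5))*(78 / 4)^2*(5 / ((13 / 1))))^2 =1108809 / 306250000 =0.00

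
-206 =-206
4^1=4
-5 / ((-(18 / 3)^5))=5 / 7776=0.00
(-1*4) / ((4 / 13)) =-13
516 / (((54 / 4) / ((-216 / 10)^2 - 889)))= -3632984 / 225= -16146.60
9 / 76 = 0.12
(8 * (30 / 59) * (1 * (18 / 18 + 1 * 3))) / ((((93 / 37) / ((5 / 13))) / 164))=9708800 / 23777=408.33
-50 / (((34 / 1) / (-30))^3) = 168750 / 4913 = 34.35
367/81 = 4.53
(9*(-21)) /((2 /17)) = -3213 /2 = -1606.50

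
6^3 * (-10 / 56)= -270 / 7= -38.57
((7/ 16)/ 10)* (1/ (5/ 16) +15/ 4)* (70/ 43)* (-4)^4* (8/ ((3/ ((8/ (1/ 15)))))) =1743616/ 43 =40549.21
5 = 5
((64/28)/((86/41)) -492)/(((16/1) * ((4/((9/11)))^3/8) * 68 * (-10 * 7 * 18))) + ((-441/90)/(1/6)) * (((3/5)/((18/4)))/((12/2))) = -0.65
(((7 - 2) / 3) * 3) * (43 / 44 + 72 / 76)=8045 / 836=9.62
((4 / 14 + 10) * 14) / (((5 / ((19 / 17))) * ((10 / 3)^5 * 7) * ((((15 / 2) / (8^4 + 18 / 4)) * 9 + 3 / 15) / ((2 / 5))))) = 340776153 / 16503812500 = 0.02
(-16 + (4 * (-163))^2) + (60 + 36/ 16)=1700601/ 4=425150.25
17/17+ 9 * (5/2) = 47/2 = 23.50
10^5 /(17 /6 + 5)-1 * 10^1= 12755.96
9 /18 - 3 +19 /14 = -8 /7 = -1.14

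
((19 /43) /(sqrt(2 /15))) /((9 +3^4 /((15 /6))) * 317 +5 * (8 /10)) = 95 * sqrt(30) /5644954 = 0.00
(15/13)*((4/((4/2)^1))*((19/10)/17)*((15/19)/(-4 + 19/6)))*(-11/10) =297/1105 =0.27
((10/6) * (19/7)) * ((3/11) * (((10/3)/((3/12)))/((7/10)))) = 38000/1617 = 23.50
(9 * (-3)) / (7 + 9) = -27 / 16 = -1.69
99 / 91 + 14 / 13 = 197 / 91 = 2.16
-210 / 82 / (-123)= 35 / 1681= 0.02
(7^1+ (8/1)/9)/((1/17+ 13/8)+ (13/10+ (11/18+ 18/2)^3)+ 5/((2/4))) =1955340/223271143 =0.01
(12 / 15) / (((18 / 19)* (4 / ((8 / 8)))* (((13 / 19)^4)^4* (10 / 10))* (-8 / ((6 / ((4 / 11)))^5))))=-23830788163493704774886871003 / 1703466519508940392960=-13989584.12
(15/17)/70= 3/238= 0.01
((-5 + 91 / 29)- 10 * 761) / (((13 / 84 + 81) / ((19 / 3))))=-117435808 / 197693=-594.03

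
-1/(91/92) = -92/91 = -1.01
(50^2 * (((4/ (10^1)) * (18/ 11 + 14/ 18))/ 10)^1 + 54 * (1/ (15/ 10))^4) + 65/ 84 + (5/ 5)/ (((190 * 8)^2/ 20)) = 20242368133/ 80055360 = 252.85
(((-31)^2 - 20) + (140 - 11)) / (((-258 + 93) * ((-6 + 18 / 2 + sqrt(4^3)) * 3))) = -214 / 1089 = -0.20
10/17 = 0.59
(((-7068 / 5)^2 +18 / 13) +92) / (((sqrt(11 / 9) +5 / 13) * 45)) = -324733231 / 20425 +4221532003 * sqrt(11) / 306375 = 29800.86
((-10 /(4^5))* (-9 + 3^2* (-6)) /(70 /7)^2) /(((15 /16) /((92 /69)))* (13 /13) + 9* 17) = 7 /174880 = 0.00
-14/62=-7/31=-0.23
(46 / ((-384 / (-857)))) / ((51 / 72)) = 19711 / 136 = 144.93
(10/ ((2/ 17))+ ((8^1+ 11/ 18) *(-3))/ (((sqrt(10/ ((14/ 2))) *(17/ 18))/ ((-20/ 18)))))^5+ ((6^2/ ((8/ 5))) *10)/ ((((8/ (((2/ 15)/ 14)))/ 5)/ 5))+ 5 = 323113795034234375 *sqrt(70)/ 345025251+ 191331666576834215/ 22285368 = 16420792802.51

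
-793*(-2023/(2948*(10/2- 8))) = -1604239/8844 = -181.39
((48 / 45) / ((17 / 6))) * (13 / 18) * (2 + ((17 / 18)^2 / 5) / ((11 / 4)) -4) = -1793168 / 3408075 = -0.53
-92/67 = -1.37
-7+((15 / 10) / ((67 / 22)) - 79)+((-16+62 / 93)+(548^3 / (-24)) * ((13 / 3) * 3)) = -17917207973 / 201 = -89140338.17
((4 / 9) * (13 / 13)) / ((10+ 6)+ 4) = 0.02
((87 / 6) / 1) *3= 43.50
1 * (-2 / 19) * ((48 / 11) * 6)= -576 / 209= -2.76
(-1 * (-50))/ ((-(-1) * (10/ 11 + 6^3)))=275/ 1193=0.23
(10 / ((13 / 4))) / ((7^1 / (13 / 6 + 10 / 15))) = 340 / 273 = 1.25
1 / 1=1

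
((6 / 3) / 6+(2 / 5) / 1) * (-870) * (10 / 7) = -6380 / 7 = -911.43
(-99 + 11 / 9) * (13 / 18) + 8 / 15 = -70.08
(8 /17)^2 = 64 /289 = 0.22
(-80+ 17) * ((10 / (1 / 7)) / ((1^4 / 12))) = -52920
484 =484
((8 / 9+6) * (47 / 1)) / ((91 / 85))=247690 / 819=302.43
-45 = -45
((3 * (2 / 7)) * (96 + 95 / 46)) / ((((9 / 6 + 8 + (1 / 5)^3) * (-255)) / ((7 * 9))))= -2029950 / 929407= -2.18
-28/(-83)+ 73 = 6087/83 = 73.34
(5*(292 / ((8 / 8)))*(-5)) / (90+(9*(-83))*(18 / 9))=1825 / 351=5.20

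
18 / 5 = 3.60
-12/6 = -2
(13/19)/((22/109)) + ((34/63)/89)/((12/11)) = 11937220/3515589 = 3.40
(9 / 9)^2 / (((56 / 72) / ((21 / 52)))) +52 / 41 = 3811 / 2132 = 1.79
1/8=0.12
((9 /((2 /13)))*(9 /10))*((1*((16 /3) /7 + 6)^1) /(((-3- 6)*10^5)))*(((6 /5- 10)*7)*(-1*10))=-30459 /125000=-0.24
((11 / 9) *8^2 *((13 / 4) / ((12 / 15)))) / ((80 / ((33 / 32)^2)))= 17303 / 4096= 4.22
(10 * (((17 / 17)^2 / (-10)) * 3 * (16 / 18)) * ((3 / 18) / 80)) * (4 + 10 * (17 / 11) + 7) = -97 / 660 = -0.15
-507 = -507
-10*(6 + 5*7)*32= -13120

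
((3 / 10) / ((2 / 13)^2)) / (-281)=-507 / 11240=-0.05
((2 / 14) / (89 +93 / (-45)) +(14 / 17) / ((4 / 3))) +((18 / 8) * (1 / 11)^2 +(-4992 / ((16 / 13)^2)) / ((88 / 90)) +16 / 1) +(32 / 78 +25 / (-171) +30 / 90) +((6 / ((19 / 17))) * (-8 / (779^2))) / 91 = -1516669203960971366 / 452310088100013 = -3353.16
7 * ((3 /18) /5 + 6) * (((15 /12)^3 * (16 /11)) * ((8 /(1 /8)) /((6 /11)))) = 126700 /9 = 14077.78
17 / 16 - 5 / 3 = -0.60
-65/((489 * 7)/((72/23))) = -1560/26243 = -0.06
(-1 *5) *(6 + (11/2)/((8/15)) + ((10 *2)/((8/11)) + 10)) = -4305/16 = -269.06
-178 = -178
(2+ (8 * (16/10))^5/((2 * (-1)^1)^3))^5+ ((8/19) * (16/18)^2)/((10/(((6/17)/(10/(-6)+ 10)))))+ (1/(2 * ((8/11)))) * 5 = -2025411677838570171247645790988215960812517791/13861656188964843750000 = -146116138665377128027944.40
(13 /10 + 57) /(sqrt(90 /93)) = 583*sqrt(930) /300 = 59.26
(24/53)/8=3/53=0.06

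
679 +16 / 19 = 12917 / 19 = 679.84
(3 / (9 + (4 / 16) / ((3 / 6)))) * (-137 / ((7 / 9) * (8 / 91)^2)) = -4375917 / 608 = -7197.23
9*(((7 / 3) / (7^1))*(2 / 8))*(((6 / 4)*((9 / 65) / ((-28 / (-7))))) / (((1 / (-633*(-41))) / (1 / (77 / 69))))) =145051317 / 160160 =905.67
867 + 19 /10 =8689 /10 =868.90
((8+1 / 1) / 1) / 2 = 9 / 2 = 4.50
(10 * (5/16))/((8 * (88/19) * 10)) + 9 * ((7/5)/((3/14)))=58.81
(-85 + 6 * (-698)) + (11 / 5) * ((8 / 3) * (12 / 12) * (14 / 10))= -319859 / 75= -4264.79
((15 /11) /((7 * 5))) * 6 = 0.23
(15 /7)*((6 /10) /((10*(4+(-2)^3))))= -9 /280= -0.03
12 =12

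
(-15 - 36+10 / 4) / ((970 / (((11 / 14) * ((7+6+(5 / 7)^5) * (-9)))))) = 2742498 / 588245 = 4.66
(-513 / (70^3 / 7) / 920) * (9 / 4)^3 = -373977 / 2885120000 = -0.00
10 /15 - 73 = -217 /3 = -72.33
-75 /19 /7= -75 /133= -0.56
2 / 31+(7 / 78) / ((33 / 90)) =1371 / 4433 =0.31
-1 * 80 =-80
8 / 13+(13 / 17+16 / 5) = 4.58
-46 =-46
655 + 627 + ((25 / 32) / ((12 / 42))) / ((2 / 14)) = 83273 / 64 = 1301.14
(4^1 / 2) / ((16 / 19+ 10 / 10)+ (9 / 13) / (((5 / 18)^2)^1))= 12350 / 66779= 0.18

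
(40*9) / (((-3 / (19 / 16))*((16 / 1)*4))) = -285 / 128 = -2.23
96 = 96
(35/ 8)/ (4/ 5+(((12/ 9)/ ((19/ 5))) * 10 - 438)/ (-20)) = 9975/ 51356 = 0.19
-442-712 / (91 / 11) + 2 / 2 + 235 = -26578 / 91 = -292.07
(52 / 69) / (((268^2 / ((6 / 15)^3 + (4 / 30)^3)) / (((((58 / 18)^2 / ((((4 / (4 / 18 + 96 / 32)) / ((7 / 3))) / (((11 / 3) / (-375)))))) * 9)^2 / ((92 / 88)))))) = 3530234177679209 / 1796875144998064453125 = 0.00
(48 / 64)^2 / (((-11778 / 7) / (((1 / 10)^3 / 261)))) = -7 / 5464992000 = -0.00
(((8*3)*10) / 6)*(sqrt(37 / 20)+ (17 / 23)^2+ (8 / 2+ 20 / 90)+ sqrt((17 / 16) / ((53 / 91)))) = 10*sqrt(81991) / 53+ 4*sqrt(185)+ 908120 / 4761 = 299.17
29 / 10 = 2.90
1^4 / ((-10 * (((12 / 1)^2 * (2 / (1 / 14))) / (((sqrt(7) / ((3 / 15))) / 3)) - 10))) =-0.00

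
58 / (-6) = -29 / 3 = -9.67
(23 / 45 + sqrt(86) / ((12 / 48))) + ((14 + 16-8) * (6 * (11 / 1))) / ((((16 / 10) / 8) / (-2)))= -653377 / 45 + 4 * sqrt(86)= -14482.39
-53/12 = -4.42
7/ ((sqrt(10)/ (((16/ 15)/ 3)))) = 56*sqrt(10)/ 225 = 0.79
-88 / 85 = -1.04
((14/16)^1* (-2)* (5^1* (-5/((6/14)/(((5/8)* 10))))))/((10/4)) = 6125/24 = 255.21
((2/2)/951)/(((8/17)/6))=17/1268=0.01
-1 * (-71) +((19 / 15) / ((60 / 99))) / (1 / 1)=7309 / 100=73.09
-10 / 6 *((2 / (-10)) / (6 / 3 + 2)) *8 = 2 / 3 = 0.67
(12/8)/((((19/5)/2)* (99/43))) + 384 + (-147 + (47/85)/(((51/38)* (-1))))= 214662956/906015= 236.93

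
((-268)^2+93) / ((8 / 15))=1078755 / 8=134844.38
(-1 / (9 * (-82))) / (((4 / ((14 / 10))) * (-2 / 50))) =-35 / 2952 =-0.01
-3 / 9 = -1 / 3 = -0.33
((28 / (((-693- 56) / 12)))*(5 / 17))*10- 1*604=-605.32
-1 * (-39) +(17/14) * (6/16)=4419/112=39.46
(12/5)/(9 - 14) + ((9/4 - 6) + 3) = -123/100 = -1.23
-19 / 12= -1.58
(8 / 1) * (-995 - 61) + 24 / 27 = -76024 / 9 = -8447.11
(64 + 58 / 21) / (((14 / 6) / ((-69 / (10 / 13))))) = -628797 / 245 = -2566.52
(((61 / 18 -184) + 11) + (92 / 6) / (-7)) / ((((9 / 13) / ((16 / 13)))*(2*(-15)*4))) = 21647 / 8505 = 2.55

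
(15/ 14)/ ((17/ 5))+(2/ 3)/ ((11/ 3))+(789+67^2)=5278.50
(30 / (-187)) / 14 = -15 / 1309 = -0.01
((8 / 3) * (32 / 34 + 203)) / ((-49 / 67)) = -1858312 / 2499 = -743.62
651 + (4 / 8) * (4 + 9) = 1315 / 2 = 657.50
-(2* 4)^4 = -4096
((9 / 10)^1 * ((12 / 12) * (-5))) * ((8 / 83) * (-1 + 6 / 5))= -36 / 415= -0.09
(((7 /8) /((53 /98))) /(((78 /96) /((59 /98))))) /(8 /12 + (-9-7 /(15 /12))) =-12390 /144001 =-0.09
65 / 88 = 0.74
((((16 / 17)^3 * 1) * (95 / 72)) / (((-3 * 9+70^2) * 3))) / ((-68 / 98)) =-1191680 / 10988941491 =-0.00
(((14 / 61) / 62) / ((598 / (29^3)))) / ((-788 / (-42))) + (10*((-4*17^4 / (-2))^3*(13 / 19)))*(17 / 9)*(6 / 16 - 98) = -448042589656429115902970367827 / 76187731932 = -5880770805151694640.99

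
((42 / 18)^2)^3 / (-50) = -117649 / 36450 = -3.23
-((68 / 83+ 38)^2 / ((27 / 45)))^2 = -299364048579600 / 47458321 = -6307935.94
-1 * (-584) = 584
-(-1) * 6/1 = 6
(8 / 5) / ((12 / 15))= 2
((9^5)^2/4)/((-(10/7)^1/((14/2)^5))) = -410216697993249/40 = -10255417449831.22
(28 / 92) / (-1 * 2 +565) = 7 / 12949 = 0.00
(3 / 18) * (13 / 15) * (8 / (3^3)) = 52 / 1215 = 0.04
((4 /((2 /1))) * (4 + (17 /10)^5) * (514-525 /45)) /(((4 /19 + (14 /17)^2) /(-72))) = -45177606072027 /30500000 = -1481232.99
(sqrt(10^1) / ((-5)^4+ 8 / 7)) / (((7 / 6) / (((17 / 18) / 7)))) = 17 * sqrt(10) / 92043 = 0.00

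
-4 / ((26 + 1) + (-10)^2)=-4 / 127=-0.03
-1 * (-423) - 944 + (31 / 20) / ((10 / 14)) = -51883 / 100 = -518.83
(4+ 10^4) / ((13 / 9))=90036 / 13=6925.85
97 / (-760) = -97 / 760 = -0.13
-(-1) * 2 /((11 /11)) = 2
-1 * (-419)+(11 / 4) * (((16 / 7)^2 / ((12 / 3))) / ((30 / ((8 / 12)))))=924071 / 2205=419.08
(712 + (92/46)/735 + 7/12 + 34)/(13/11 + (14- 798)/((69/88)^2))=-38317469091/65387915740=-0.59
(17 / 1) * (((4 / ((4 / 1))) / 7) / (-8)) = -17 / 56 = -0.30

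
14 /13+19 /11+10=1831 /143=12.80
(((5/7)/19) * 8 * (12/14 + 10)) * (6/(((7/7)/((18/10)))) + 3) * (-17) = -37536/49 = -766.04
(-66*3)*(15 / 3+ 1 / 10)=-5049 / 5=-1009.80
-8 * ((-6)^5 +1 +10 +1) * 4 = 248448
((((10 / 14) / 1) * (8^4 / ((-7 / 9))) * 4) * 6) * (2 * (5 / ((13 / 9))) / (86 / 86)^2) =-398131200 / 637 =-625009.73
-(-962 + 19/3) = 2867/3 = 955.67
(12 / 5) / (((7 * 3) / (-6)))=-24 / 35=-0.69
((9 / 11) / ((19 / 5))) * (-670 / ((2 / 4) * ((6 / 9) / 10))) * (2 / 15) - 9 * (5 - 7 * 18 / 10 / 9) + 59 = -575203 / 1045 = -550.43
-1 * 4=-4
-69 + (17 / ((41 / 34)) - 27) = -3358 / 41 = -81.90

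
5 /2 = 2.50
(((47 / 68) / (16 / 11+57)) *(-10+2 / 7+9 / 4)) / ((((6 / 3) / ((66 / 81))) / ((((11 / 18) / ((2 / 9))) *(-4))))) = 13074413 / 33055344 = 0.40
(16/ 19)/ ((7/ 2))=32/ 133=0.24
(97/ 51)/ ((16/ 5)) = 485/ 816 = 0.59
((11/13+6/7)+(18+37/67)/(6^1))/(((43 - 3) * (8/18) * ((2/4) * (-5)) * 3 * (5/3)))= -526269/24388000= -0.02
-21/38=-0.55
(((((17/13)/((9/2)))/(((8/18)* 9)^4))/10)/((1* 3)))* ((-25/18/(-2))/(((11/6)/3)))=85/1976832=0.00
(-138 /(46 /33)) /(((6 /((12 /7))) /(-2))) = 396 /7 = 56.57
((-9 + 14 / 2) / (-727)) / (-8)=-1 / 2908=-0.00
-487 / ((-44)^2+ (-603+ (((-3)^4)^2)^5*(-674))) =487 / 8194266519404370010541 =0.00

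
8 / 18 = 4 / 9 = 0.44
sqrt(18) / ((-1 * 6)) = -sqrt(2) / 2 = -0.71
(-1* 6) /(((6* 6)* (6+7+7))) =-1 /120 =-0.01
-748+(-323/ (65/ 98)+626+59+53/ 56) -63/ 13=-2016139/ 3640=-553.88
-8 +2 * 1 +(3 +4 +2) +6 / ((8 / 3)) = 21 / 4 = 5.25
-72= -72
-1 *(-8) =8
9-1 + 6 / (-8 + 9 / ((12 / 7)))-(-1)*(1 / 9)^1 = 5.93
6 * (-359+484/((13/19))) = 27174/13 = 2090.31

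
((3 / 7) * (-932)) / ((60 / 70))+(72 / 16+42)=-839 / 2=-419.50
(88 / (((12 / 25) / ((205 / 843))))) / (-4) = -56375 / 5058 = -11.15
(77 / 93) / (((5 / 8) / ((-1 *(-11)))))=6776 / 465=14.57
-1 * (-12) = 12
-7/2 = -3.50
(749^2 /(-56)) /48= -80143 /384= -208.71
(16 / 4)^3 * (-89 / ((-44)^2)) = -356 / 121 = -2.94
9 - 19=-10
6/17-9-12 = -351/17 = -20.65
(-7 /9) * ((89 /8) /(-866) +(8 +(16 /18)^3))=-307204457 /45454608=-6.76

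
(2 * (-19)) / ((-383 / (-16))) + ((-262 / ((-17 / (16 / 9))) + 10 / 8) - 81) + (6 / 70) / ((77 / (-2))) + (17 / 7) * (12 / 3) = -27937893031 / 631697220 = -44.23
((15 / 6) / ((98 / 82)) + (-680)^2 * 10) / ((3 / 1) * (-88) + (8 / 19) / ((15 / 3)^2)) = -215247297375 / 12288416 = -17516.28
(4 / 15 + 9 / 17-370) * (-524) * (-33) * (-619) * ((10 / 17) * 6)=4030903051824 / 289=13947761425.00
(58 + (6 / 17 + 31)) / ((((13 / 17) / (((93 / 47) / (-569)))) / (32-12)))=-2825340 / 347659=-8.13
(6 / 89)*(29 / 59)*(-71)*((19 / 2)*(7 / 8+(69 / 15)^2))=-517218741 / 1050200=-492.50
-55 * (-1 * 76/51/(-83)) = -4180/4233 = -0.99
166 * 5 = 830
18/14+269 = 1892/7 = 270.29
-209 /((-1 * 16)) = 209 /16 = 13.06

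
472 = 472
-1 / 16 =-0.06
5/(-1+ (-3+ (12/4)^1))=-5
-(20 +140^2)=-19620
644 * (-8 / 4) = -1288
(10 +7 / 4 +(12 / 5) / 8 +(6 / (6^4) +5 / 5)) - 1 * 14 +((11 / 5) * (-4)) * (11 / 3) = -35869 / 1080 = -33.21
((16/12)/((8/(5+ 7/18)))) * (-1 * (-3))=97/36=2.69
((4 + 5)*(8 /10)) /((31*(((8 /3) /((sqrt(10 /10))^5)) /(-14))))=-189 /155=-1.22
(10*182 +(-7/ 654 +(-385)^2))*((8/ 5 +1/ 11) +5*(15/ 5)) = 15013801719/ 5995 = 2504387.28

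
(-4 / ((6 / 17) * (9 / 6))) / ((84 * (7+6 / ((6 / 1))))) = -17 / 1512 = -0.01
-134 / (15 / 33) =-1474 / 5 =-294.80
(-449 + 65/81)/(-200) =4538/2025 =2.24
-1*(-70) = 70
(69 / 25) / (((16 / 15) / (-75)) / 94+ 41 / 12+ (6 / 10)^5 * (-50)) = -5.85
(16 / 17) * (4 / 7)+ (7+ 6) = 1611 / 119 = 13.54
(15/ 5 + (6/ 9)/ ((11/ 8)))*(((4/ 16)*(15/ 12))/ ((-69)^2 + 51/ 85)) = 2875/ 12570624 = 0.00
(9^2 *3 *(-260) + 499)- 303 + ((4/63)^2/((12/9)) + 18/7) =-83324426/1323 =-62981.43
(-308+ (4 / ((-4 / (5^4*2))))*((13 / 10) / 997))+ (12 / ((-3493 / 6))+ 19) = -1012196478 / 3482521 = -290.65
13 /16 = 0.81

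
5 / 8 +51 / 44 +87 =7813 / 88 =88.78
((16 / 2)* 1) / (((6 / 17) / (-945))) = -21420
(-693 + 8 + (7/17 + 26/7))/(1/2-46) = 14.96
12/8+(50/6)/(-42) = 82/63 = 1.30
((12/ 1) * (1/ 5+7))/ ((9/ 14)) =672/ 5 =134.40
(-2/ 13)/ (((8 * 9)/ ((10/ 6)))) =-5/ 1404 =-0.00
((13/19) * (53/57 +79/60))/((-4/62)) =-1032083/43320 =-23.82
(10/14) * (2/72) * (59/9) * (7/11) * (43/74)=12685/263736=0.05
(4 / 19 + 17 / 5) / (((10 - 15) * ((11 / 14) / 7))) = -33614 / 5225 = -6.43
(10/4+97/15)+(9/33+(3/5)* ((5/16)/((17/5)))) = 417139/44880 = 9.29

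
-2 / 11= -0.18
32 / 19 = 1.68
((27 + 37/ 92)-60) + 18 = -1343/ 92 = -14.60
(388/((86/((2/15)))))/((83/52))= 0.38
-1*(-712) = 712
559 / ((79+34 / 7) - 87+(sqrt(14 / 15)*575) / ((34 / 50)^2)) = 10784983209 / 8859656160629+568962428125*sqrt(210) / 17719312321258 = 0.47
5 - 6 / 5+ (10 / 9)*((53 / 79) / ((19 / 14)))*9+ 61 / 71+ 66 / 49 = 285889376 / 26109895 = 10.95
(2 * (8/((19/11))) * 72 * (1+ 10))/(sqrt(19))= 139392 * sqrt(19)/361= 1683.09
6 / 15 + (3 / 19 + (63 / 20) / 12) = 1247 / 1520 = 0.82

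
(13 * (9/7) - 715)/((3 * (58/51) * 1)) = -41548/203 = -204.67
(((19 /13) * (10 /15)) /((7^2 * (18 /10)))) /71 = 190 /1221129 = 0.00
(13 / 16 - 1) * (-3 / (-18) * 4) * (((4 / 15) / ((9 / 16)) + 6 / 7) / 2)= -629 / 7560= -0.08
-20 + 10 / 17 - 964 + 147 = -14219 / 17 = -836.41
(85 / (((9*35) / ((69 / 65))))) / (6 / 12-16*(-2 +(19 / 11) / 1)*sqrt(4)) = 8602 / 277095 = 0.03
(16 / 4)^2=16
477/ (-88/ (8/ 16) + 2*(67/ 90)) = -21465/ 7853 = -2.73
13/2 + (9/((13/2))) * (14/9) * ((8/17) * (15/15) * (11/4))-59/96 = 184001/21216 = 8.67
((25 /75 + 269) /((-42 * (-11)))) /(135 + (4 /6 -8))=404 /88473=0.00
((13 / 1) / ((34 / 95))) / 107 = 1235 / 3638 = 0.34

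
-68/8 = -8.50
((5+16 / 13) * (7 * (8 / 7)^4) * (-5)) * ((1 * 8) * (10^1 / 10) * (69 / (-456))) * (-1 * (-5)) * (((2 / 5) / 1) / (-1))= -76308480 / 84721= -900.70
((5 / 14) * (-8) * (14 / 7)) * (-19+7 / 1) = 480 / 7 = 68.57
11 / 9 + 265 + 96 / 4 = 2612 / 9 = 290.22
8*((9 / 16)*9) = 81 / 2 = 40.50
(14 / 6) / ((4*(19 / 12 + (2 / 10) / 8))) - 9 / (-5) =2.16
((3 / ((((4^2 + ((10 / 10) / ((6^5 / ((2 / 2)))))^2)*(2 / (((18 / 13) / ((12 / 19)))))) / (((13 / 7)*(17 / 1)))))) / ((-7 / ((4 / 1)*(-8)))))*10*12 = 168744166686720 / 47405482033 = 3559.59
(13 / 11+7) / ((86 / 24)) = 1080 / 473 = 2.28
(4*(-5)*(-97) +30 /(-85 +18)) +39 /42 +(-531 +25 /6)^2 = 4718974027 /16884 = 279493.84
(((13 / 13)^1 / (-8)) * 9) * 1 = -9 / 8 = -1.12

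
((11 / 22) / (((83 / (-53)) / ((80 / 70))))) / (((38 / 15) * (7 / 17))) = -27030 / 77273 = -0.35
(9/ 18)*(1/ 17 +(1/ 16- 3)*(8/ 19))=-761/ 1292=-0.59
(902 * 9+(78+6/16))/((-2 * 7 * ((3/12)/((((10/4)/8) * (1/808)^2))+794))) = -29805/26629792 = -0.00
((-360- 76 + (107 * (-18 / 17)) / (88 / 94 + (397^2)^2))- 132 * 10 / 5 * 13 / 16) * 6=-77465326855070433 / 19847636908667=-3903.00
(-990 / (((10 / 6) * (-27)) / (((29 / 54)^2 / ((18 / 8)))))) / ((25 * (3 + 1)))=9251 / 328050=0.03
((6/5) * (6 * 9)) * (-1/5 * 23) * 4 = -29808/25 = -1192.32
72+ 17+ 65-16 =138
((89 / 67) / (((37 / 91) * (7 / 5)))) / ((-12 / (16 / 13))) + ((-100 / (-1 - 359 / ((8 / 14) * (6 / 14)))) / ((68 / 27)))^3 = -47696976248947246780 / 199298767313042136687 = -0.24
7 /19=0.37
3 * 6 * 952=17136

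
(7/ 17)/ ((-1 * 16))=-7/ 272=-0.03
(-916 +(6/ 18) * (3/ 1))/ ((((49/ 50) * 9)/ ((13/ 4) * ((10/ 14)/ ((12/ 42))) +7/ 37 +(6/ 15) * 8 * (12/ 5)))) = -36098885/ 21756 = -1659.26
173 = 173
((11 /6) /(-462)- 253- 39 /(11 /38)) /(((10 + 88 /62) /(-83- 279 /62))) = 2970.96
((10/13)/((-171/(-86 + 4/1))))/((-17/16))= -13120/37791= -0.35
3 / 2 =1.50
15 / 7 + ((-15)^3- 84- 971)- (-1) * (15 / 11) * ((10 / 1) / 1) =-339895 / 77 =-4414.22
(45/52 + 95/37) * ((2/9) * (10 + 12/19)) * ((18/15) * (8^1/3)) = 2134736/82251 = 25.95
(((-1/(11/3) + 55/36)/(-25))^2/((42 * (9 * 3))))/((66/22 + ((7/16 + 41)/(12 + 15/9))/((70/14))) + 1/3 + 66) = 1446767/45529538447250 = 0.00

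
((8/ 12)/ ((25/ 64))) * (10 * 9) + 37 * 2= 1138/ 5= 227.60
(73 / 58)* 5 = 365 / 58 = 6.29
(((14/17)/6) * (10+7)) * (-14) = -98/3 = -32.67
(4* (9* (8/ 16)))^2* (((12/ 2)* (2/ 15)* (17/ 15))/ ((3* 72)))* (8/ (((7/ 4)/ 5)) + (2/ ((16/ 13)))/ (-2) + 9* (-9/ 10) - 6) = 75633/ 7000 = 10.80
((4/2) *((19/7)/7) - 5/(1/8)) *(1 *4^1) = -7688/49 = -156.90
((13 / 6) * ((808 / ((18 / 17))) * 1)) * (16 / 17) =42016 / 27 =1556.15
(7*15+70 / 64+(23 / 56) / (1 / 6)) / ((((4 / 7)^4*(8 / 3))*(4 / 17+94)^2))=2410471259 / 56063950848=0.04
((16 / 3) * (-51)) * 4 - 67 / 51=-55555 / 51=-1089.31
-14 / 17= -0.82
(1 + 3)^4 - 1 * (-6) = 262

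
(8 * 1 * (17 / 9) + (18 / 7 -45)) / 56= -1721 / 3528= -0.49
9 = 9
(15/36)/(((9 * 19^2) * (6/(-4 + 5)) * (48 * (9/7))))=35/101056896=0.00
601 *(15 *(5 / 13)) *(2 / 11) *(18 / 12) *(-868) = -117375300 / 143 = -820806.29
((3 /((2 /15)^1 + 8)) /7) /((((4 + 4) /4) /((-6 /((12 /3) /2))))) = -135 /1708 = -0.08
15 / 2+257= 529 / 2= 264.50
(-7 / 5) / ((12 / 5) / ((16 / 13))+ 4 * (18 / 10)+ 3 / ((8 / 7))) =-56 / 471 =-0.12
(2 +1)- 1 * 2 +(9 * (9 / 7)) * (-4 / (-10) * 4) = 683 / 35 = 19.51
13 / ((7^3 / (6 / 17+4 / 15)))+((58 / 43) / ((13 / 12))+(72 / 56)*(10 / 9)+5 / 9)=477100853 / 146678805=3.25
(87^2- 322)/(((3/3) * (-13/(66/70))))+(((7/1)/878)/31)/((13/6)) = -250354248/476315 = -525.61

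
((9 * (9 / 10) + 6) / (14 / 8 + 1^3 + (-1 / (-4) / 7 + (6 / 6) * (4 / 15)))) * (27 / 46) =79947 / 29486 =2.71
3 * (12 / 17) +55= 971 / 17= 57.12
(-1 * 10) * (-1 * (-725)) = -7250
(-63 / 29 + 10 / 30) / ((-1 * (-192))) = -5 / 522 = -0.01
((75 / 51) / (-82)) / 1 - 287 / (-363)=391003 / 506022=0.77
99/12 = 33/4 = 8.25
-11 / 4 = -2.75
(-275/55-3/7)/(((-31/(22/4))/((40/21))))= 8360/4557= 1.83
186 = 186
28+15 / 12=29.25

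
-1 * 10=-10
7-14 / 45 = 301 / 45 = 6.69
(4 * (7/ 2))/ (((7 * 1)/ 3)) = 6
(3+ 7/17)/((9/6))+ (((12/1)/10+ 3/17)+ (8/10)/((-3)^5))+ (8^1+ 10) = 447133/20655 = 21.65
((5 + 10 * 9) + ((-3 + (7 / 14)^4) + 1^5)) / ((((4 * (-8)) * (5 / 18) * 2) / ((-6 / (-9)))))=-4467 / 1280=-3.49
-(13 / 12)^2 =-169 / 144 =-1.17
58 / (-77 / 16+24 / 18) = -2784 / 167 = -16.67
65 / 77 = 0.84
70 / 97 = 0.72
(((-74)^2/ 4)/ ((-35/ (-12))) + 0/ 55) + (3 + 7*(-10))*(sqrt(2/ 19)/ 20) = 16428/ 35 - 67*sqrt(38)/ 380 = 468.28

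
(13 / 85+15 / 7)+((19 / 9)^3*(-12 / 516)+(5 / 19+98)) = 35558324198 / 354377835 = 100.34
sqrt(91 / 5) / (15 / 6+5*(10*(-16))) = -2*sqrt(455) / 7975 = -0.01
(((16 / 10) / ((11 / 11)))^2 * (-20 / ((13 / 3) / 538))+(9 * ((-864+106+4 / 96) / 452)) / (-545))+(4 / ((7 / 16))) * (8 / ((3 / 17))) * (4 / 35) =-23761040174357 / 3766045920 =-6309.28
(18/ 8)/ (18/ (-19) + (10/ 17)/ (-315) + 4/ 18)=-183141/ 59176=-3.09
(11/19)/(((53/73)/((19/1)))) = 803/53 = 15.15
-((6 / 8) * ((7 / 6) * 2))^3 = -343 / 64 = -5.36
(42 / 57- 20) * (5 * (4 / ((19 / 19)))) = -7320 / 19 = -385.26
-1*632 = -632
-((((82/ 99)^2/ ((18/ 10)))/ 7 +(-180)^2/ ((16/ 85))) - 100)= -106219106195/ 617463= -172025.05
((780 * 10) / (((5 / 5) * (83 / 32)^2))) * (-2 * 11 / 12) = -14643200 / 6889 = -2125.59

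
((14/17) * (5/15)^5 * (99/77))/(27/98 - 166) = -196/7454619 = -0.00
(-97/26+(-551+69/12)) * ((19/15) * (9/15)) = -417.23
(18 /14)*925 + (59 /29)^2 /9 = 63036292 /52983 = 1189.75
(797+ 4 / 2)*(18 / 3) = 4794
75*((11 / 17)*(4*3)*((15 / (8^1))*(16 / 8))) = 37125 / 17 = 2183.82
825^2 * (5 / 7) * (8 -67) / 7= -200784375 / 49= -4097640.31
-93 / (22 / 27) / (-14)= 2511 / 308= 8.15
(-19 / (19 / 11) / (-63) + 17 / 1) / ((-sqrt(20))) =-541 * sqrt(5) / 315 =-3.84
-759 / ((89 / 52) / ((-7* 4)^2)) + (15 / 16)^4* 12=-506955153333 / 1458176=-347663.90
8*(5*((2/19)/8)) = 10/19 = 0.53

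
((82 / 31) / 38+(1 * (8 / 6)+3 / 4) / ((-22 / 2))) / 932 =-9313 / 72461136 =-0.00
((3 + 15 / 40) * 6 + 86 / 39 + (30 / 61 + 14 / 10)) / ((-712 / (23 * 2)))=-26643821 / 16938480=-1.57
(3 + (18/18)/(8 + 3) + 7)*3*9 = 2997/11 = 272.45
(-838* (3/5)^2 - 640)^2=554225764/625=886761.22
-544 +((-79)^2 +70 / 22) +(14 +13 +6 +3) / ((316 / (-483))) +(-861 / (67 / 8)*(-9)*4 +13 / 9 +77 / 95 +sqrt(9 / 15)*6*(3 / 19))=9349.16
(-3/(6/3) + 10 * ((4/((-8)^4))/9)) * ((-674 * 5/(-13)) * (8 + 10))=-11638295/1664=-6994.17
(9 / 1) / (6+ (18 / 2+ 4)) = 9 / 19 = 0.47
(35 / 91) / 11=5 / 143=0.03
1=1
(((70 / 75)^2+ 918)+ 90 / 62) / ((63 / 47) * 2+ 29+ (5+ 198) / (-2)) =-603409594 / 45776925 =-13.18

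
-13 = -13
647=647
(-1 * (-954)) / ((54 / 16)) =282.67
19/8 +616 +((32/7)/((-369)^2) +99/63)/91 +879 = 1039005240727/693876456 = 1497.39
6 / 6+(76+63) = 140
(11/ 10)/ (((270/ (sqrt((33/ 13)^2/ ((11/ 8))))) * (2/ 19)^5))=27237089 * sqrt(22)/ 187200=682.44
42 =42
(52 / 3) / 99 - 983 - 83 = -316550 / 297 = -1065.82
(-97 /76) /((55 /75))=-1455 /836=-1.74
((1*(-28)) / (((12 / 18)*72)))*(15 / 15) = -7 / 12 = -0.58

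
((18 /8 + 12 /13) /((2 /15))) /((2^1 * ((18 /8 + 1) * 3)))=825 /676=1.22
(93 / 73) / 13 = 93 / 949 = 0.10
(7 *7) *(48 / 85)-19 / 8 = 17201 / 680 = 25.30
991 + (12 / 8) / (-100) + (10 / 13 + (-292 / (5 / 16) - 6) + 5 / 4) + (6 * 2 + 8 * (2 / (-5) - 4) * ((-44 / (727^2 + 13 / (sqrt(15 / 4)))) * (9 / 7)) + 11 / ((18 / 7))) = 47279443516985322547 / 686345514626608200 - 1812096 * sqrt(15) / 146655024492865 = 68.89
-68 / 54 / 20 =-17 / 270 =-0.06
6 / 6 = 1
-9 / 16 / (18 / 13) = -0.41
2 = 2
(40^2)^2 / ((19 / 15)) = 38400000 / 19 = 2021052.63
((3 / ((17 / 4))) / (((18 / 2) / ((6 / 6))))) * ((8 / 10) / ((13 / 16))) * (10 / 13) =512 / 8619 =0.06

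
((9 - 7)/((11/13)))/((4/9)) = 5.32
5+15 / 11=70 / 11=6.36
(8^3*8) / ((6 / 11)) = 22528 / 3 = 7509.33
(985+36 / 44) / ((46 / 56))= 303632 / 253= 1200.13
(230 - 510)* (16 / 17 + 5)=-28280 / 17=-1663.53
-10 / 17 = -0.59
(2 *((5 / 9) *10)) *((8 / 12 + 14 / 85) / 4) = 1060 / 459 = 2.31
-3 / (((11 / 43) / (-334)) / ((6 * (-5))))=-117507.27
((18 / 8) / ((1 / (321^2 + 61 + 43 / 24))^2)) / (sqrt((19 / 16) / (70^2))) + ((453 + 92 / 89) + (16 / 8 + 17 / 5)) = 204448 / 445 + 214308699817835 * sqrt(19) / 608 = 1536430864320.51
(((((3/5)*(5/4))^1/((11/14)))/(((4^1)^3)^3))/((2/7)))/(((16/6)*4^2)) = 441/1476395008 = 0.00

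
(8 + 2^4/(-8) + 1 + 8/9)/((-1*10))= -71/90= -0.79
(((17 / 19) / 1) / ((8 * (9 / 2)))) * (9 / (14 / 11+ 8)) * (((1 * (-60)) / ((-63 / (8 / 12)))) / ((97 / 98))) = 770 / 49761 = 0.02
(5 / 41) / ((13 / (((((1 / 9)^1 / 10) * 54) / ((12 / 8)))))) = 2 / 533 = 0.00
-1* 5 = -5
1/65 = 0.02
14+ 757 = 771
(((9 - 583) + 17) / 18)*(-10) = 2785 / 9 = 309.44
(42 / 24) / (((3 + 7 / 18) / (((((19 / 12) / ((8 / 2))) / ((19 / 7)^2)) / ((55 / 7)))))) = 0.00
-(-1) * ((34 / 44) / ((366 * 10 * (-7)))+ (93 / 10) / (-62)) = -84563 / 563640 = -0.15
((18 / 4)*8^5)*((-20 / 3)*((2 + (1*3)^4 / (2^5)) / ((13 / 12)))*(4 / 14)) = -106905600 / 91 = -1174786.81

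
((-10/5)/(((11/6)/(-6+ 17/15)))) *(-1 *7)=-37.16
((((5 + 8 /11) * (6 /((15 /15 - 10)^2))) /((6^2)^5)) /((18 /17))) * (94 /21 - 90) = -7633 /13468840704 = -0.00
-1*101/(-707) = 0.14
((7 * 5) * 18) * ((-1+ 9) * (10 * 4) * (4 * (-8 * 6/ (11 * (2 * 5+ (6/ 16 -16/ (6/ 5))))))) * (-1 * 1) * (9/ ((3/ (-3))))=8360755200/ 781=10705192.32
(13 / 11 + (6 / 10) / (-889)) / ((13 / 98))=8.90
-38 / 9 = -4.22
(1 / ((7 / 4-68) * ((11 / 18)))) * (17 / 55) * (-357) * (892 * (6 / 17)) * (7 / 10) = 481487328 / 801625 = 600.64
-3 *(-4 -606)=1830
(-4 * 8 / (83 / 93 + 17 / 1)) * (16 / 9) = -124 / 39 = -3.18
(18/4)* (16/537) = 24/179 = 0.13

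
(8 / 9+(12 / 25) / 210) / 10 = 3509 / 39375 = 0.09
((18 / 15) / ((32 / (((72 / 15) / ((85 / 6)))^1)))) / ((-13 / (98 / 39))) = -882 / 359125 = -0.00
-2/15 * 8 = -16/15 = -1.07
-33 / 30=-11 / 10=-1.10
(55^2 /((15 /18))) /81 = 44.81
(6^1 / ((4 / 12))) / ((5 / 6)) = 108 / 5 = 21.60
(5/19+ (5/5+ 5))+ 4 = 195/19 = 10.26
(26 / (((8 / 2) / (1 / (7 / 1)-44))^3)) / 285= -376147759 / 3128160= -120.25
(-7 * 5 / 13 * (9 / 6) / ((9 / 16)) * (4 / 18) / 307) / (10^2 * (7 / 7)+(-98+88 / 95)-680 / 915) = -231800 / 97376409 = -0.00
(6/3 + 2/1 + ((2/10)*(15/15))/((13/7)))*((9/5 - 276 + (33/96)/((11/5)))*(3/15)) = -225.14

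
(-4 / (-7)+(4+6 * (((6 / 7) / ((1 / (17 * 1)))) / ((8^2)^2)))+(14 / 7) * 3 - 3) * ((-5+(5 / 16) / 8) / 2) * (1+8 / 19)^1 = -133302375 / 4980736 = -26.76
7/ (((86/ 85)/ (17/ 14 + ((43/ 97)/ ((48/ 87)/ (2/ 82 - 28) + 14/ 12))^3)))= 194941503159069378681721/ 22150858425994109164700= 8.80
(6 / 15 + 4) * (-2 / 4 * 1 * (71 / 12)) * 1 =-781 / 60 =-13.02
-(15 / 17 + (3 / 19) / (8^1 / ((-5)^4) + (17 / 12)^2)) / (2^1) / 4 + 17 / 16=885344617 / 939423536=0.94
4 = 4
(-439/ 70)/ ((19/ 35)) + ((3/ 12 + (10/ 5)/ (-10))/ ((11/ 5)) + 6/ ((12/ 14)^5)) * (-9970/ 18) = -17569475443/ 2437776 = -7207.17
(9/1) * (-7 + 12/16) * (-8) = 450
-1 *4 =-4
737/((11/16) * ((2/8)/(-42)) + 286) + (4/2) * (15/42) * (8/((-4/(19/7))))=-4453826/3424463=-1.30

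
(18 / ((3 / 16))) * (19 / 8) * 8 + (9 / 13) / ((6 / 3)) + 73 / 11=523661 / 286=1830.98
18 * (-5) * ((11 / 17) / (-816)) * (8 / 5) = 33 / 289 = 0.11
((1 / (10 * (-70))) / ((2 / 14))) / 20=-0.00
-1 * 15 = -15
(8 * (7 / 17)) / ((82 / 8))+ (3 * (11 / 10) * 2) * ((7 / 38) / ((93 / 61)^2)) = 322402829 / 381795690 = 0.84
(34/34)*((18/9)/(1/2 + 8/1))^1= 4/17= 0.24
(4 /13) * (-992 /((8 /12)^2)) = -8928 /13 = -686.77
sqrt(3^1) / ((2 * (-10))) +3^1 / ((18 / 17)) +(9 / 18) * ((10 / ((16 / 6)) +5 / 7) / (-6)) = 827 / 336 - sqrt(3) / 20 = 2.37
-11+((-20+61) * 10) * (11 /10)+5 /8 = 3525 /8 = 440.62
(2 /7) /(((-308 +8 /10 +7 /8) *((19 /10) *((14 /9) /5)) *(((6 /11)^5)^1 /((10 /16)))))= -0.02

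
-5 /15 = -1 /3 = -0.33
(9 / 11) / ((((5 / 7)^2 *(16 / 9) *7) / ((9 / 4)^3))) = 413343 / 281600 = 1.47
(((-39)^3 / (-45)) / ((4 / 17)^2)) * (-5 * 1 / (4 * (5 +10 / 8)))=-1904799 / 400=-4762.00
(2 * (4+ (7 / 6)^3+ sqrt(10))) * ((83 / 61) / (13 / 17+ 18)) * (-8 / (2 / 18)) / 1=-3406154 / 58377 - 203184 * sqrt(10) / 19459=-91.37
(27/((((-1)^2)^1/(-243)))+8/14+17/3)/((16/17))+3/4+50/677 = -792013223/113736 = -6963.61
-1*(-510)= 510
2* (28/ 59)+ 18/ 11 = 1678/ 649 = 2.59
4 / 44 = 1 / 11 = 0.09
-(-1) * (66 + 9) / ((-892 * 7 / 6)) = -225 / 3122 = -0.07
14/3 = 4.67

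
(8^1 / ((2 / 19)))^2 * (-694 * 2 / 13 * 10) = -80170880 / 13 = -6166990.77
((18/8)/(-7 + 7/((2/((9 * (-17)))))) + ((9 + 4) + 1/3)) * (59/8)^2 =302056813/416640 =724.98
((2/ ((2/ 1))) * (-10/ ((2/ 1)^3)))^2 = 25/ 16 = 1.56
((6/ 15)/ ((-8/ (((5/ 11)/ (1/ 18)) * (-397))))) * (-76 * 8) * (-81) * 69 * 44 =24282908352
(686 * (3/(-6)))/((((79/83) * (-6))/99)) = 939477/158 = 5946.06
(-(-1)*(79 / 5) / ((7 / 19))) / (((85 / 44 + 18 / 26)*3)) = 572 / 105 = 5.45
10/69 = 0.14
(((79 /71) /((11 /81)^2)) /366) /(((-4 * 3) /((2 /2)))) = -57591 /4192408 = -0.01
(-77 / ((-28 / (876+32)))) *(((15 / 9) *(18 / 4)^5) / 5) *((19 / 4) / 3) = 311273523 / 128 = 2431824.40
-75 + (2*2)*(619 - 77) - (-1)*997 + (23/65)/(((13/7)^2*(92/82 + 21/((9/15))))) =50270591857/16268785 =3090.00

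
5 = 5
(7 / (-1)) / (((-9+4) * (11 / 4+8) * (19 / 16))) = 0.11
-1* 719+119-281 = -881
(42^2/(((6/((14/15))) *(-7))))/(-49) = 4/5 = 0.80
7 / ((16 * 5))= 0.09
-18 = -18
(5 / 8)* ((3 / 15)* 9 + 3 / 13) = 33 / 26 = 1.27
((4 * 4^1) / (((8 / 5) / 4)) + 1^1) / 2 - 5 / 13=20.12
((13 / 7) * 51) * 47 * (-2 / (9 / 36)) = -249288 / 7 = -35612.57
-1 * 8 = -8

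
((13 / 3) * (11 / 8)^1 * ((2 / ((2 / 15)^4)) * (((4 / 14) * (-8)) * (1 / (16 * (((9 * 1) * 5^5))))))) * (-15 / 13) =99 / 448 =0.22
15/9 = 5/3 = 1.67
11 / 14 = 0.79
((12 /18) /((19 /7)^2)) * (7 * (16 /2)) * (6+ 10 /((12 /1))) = 34.63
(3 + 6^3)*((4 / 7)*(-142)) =-124392 / 7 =-17770.29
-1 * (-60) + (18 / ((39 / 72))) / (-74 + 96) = 8796 / 143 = 61.51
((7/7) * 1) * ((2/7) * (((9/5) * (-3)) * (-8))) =432/35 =12.34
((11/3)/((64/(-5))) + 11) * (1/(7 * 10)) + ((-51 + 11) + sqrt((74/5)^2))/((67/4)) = -1216933/900480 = -1.35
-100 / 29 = -3.45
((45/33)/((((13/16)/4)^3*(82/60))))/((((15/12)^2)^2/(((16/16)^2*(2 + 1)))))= 3623878656/24771175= 146.29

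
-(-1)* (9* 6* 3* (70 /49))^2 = 2624400 /49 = 53559.18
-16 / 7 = -2.29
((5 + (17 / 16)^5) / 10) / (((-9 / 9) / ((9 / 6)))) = -19988211 / 20971520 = -0.95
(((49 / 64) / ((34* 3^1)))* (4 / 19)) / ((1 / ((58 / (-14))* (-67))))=13601 / 31008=0.44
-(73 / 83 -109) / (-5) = -8974 / 415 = -21.62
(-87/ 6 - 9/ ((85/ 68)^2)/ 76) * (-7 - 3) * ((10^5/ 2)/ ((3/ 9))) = 415410000/ 19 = 21863684.21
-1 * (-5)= 5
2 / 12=1 / 6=0.17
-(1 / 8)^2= -1 / 64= -0.02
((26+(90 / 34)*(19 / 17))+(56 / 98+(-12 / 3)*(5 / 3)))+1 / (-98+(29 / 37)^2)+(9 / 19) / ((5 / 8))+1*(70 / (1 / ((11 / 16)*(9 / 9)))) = 44112902697859 / 614935113240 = 71.74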